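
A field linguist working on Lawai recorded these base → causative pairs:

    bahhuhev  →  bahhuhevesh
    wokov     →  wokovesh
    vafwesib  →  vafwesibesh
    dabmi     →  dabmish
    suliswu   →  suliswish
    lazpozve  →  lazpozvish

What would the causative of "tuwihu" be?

vafwesib and dabmi both have last vowel 'i' yet inflect differently (vafwesibesh, dabmish), so the last vowel is not what conditions the rule; whether the stem ends in a vowel or a consonant is.
"tuwihu" ends in a vowel. The stems ending in a vowel (dabmi → dabmish, suliswu → suliswish, lazpozve → lazpozvish) drop the final letter and add -ish.
The other pattern: stems ending in a consonant add -esh.
So tuwihu → tuwihish.

tuwihish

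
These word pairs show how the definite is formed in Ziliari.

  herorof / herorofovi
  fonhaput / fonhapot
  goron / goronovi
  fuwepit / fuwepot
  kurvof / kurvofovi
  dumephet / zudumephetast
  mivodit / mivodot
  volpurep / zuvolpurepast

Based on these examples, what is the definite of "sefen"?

"sefen" has last vowel 'e'. The stems whose last vowel is 'e' (dumephet → zudumephetast, volpurep → zuvolpurepast) add zu- … -ast around the stem.
So sefen → zusefenast.

zusefenast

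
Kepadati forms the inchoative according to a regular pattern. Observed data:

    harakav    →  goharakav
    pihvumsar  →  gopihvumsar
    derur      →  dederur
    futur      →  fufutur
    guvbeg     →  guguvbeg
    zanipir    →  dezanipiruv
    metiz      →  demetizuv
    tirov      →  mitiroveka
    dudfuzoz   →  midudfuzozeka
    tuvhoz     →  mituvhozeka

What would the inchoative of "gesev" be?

pihvumsar and derur both end in -r yet inflect differently (gopihvumsar, dederur), so the final letter is not what conditions the rule; the last vowel is.
"gesev" has last vowel 'e'. The one such stem in the data (guvbeg → guguvbeg) repeats the first consonant+vowel as a prefix (as do derur, futur), so the same rule applies.
So gesev → gegesev.

gegesev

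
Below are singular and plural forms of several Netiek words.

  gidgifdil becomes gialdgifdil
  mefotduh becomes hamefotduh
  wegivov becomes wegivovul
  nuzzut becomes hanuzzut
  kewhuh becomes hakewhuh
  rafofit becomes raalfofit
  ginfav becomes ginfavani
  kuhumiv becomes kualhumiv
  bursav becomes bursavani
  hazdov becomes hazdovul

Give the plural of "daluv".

hadaluv

bursav and wegivov both end in -v yet inflect differently (bursavani, wegivovul), so the final letter is not what conditions the rule; the last vowel is.
"daluv" has last vowel 'u'. The stems whose last vowel is 'u' (kewhuh → hakewhuh, mefotduh → hamefotduh, nuzzut → hanuzzut) add the prefix ha-.
So daluv → hadaluv.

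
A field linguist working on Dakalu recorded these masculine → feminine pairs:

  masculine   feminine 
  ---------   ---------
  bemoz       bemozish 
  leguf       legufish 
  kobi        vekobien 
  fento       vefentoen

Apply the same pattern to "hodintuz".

bemoz and fento both have last vowel 'o' yet inflect differently (bemozish, vefentoen), so the last vowel is not what conditions the rule; whether the stem ends in a vowel or a consonant is.
"hodintuz" ends in a consonant. The stems ending in a consonant (bemoz → bemozish, leguf → legufish) add -ish.
So hodintuz → hodintuzish.

hodintuzish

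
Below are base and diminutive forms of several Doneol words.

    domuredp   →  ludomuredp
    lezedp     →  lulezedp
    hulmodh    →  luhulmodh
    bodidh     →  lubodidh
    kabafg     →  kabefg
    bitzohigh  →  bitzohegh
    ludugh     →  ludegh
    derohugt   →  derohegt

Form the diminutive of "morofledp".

lumorofledp

"morofledp" has second-to-last letter 'd'. The stems whose second-to-last letter is 'd' (domuredp → ludomuredp, lezedp → lulezedp, hulmodh → luhulmodh) add the prefix lu-.
The other pattern: stems whose second-to-last letter is 'f' or 'g' change the last vowel to 'e'.
So morofledp → lumorofledp.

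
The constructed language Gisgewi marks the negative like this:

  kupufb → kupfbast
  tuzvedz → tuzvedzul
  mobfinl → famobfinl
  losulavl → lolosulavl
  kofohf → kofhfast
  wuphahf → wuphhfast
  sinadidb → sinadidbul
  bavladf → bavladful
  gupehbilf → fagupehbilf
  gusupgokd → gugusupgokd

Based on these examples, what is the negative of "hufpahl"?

gupehbilf and bavladf both end in -f yet inflect differently (fagupehbilf, bavladful), so the final letter is not what conditions the rule; the second-to-last letter is.
"hufpahl" has second-to-last letter 'h'. The stems whose second-to-last letter is 'h' (wuphahf → wuphhfast, kofohf → kofhfast) delete the last vowel and add -ast.
The other patterns: stems whose second-to-last letter is 'l' or 'n' add the prefix fa-; stems whose second-to-last letter is 'd' add -ul; stems whose second-to-last letter is 'k' or 'v' repeat the first consonant+vowel as a prefix.
So hufpahl → hufphlast.

hufphlast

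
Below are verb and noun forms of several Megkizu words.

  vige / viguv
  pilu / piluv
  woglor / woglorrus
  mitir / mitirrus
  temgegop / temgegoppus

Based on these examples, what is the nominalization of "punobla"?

punobluv

"punobla" ends in a vowel. The stems ending in a vowel (vige → viguv, pilu → piluv) drop the final letter and add -uv.
So punobla → punobluv.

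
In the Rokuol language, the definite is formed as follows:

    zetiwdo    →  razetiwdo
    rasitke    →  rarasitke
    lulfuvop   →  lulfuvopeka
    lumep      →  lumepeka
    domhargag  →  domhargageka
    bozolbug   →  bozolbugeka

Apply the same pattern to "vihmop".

zetiwdo and lulfuvop both have last vowel 'o' yet inflect differently (razetiwdo, lulfuvopeka), so the last vowel is not what conditions the rule; whether the stem ends in a vowel or a consonant is.
"vihmop" ends in a consonant. The stems ending in a consonant (lulfuvop → lulfuvopeka, lumep → lumepeka, domhargag → domhargageka) add -eka.
The other pattern: stems ending in a vowel add the prefix ra-.
So vihmop → vihmopeka.

vihmopeka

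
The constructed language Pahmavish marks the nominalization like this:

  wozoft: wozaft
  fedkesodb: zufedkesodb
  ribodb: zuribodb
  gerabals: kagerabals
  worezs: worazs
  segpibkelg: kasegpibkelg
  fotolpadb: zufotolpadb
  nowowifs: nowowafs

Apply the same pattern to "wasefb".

nowowifs and gerabals both end in -s yet inflect differently (nowowafs, kagerabals), so the final letter is not what conditions the rule; the second-to-last letter is.
"wasefb" has second-to-last letter 'f'. The stems whose second-to-last letter is 'f' (wozoft → wozaft, nowowifs → nowowafs) change the last vowel to 'a'.
The other patterns: stems whose second-to-last letter is 'd' add the prefix zu-; stems whose second-to-last letter is 'l' add the prefix ka-.
So wasefb → wasafb.

wasafb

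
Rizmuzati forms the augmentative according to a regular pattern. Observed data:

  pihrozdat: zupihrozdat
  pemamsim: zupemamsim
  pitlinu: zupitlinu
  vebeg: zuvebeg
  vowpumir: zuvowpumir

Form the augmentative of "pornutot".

zupornutot

Every pair shown (pihrozdat → zupihrozdat, pemamsim → zupemamsim, pitlinu → zupitlinu, …) follows the same rule: add the prefix zu-.
So pornutot → zupornutot.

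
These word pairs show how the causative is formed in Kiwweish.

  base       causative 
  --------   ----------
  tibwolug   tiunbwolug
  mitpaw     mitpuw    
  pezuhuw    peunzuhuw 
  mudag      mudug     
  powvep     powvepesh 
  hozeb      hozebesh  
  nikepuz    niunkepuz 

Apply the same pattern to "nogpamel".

mitpaw and pezuhuw both end in -w yet inflect differently (mitpuw, peunzuhuw), so the final letter is not what conditions the rule; the last vowel is.
"nogpamel" has last vowel 'e'. The stems whose last vowel is 'e' (powvep → powvepesh, hozeb → hozebesh) add -esh.
The other patterns: stems whose last vowel is 'a' change the last vowel to 'u'; stems whose last vowel is 'u' insert -un- after the first vowel.
So nogpamel → nogpamelesh.

nogpamelesh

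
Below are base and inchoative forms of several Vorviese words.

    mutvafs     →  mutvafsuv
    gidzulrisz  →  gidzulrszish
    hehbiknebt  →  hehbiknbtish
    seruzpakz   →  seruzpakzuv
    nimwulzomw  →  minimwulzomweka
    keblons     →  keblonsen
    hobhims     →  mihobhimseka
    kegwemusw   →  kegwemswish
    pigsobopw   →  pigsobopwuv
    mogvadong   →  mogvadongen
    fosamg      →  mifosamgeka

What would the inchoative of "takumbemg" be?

"takumbemg" has second-to-last letter 'm'. The stems whose second-to-last letter is 'm' (nimwulzomw → minimwulzomweka, fosamg → mifosamgeka, hobhims → mihobhimseka) add mi- … -eka around the stem.
The other patterns: stems whose second-to-last letter is 'n' add -en; stems whose second-to-last letter is 'b' or 's' delete the last vowel and add -ish; stems whose second-to-last letter is 'f', 'k' or 'p' add -uv.
So takumbemg → mitakumbemgeka.

mitakumbemgeka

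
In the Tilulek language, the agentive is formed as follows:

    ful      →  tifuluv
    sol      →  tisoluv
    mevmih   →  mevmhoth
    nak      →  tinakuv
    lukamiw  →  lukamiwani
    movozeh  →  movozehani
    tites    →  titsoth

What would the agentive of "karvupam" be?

karvupamani

mevmih and movozeh both end in -h yet inflect differently (mevmhoth, movozehani), so the final letter is not what conditions the rule; the number of vowels is.
"karvupam" has 3 vowels. The stems with 3 vowels (lukamiw → lukamiwani, movozeh → movozehani) add -ani.
The other patterns: stems with 1 vowel add ti- … -uv around the stem; stems with 2 vowels delete the last vowel and add -oth.
So karvupam → karvupamani.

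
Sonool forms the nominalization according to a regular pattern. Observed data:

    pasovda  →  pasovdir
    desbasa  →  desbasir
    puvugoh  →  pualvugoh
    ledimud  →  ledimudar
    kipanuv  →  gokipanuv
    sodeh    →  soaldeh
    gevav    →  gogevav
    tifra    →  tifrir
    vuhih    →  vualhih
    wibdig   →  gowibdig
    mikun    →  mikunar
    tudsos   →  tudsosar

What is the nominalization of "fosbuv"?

"fosbuv" ends in -v. The stems ending in -v (gevav → gogevav, kipanuv → gokipanuv) add the prefix go-.
So fosbuv → gofosbuv.

gofosbuv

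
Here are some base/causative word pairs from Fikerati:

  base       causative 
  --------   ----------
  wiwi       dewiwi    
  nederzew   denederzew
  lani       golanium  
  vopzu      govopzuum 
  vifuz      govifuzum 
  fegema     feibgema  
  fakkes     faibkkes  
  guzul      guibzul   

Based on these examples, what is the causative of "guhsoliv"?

guibhsoliv

"guhsoliv" begins with g-. The one such stem in the data (guzul → guibzul) inserts -ib- after the first vowel (as do fegema, fakkes), so the same rule applies.
The other patterns: stems beginning with n- or w- add the prefix de-; stems beginning with l- or v- add go- … -um around the stem.
So guhsoliv → guibhsoliv.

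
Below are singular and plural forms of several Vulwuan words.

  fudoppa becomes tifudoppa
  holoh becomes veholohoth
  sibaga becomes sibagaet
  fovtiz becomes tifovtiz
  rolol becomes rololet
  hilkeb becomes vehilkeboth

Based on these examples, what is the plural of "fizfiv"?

fudoppa and sibaga both end in -a yet inflect differently (tifudoppa, sibagaet), so the final letter is not what conditions the rule; the first letter is.
"fizfiv" begins with f-. The stems beginning with f- (fovtiz → tifovtiz, fudoppa → tifudoppa) add the prefix ti-.
The other patterns: stems beginning with h- add ve- … -oth around the stem; stems beginning with r- or s- add -et.
So fizfiv → tifizfiv.

tifizfiv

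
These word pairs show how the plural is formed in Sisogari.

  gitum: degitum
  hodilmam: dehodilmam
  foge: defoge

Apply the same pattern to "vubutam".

Every pair shown (gitum → degitum, hodilmam → dehodilmam, foge → defoge) follows the same rule: add the prefix de-.
So vubutam → devubutam.

devubutam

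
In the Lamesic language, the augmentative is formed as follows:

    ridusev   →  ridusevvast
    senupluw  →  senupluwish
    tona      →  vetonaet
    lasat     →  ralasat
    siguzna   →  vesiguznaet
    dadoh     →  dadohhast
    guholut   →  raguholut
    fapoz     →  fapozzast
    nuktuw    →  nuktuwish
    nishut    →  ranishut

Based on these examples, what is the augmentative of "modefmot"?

tona and lasat both have last vowel 'a' yet inflect differently (vetonaet, ralasat), so the last vowel is not what conditions the rule; the final letter is.
"modefmot" ends in -t. The stems ending in -t (lasat → ralasat, guholut → raguholut, nishut → ranishut) add the prefix ra-.
The other patterns: stems ending in -a add ve- … -et around the stem; stems ending in -w add -ish; stems ending in -h, -v or -z double the final consonant and add -ast.
So modefmot → ramodefmot.

ramodefmot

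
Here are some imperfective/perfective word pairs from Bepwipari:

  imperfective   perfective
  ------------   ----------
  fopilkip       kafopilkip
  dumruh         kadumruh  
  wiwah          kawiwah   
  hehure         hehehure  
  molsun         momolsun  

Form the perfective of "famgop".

kafamgop

dumruh and molsun both have last vowel 'u' yet inflect differently (kadumruh, momolsun), so the last vowel is not what conditions the rule; the final letter is.
"famgop" ends in -p. The one such stem in the data (fopilkip → kafopilkip) adds the prefix ka-, so the same rule applies.
So famgop → kafamgop.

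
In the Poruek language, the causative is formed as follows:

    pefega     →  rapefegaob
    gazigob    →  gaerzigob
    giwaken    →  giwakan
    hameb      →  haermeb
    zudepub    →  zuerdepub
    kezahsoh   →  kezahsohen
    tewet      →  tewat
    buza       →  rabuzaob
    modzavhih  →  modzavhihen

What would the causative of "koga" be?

rakogaob

"koga" ends in -a. The stems ending in -a (pefega → rapefegaob, buza → rabuzaob) add ra- … -ob around the stem.
So koga → rakogaob.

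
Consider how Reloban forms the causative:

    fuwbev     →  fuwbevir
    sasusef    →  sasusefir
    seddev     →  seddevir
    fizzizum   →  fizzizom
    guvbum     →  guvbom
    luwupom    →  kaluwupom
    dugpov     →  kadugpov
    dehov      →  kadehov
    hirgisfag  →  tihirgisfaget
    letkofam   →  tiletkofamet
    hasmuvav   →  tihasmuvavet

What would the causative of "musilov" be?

kamusilov

"musilov" has last vowel 'o'. The stems whose last vowel is 'o' (luwupom → kaluwupom, dugpov → kadugpov, dehov → kadehov) add the prefix ka-.
So musilov → kamusilov.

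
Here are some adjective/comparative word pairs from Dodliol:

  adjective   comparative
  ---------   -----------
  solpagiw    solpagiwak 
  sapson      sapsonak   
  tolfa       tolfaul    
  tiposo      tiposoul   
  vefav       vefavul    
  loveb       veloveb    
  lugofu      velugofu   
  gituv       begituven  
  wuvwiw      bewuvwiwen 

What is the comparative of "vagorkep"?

vagorkepul

"vagorkep" begins with v-. The one such stem in the data (vefav → vefavul) adds -ul, so the same rule applies.
So vagorkep → vagorkepul.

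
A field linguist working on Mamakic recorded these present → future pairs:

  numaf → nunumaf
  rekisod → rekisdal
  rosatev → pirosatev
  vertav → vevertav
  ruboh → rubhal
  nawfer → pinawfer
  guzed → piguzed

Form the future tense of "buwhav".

guzed and rekisod both end in -d yet inflect differently (piguzed, rekisdal), so the final letter is not what conditions the rule; the last vowel is.
"buwhav" has last vowel 'a'. The stems whose last vowel is 'a' (numaf → nunumaf, vertav → vevertav) repeat the first consonant+vowel as a prefix.
The other patterns: stems whose last vowel is 'e' add the prefix pi-; stems whose last vowel is 'o' delete the last vowel and add -al.
So buwhav → bubuwhav.

bubuwhav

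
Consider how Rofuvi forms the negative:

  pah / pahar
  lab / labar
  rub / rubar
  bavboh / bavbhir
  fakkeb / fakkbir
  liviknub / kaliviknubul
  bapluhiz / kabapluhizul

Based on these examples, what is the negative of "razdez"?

pah and bavboh both end in -h yet inflect differently (pahar, bavbhir), so the final letter is not what conditions the rule; the number of vowels is.
"razdez" has 2 vowels. The stems with 2 vowels (bavboh → bavbhir, fakkeb → fakkbir) delete the last vowel and add -ir.
The other patterns: stems with 1 vowel add -ar; stems with 3 vowels add ka- … -ul around the stem.
So razdez → razdzir.

razdzir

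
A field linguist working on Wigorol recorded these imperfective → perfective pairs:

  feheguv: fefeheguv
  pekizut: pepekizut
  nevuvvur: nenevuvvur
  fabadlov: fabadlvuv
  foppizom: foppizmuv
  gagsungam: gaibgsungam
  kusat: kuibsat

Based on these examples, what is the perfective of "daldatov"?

feheguv and fabadlov both end in -v yet inflect differently (fefeheguv, fabadlvuv), so the final letter is not what conditions the rule; the last vowel is.
"daldatov" has last vowel 'o'. The stems whose last vowel is 'o' (fabadlov → fabadlvuv, foppizom → foppizmuv) delete the last vowel and add -uv.
The other patterns: stems whose last vowel is 'u' repeat the first consonant+vowel as a prefix; stems whose last vowel is 'a' insert -ib- after the first vowel.
So daldatov → daldatvuv.

daldatvuv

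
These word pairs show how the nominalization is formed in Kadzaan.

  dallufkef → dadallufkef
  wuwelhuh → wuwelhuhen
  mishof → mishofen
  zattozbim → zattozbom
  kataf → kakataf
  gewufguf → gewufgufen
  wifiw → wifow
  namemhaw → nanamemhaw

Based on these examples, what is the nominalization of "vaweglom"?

vaweglomen

"vaweglom" has last vowel 'o'. The one such stem in the data (mishof → mishofen) adds -en, so the same rule applies.
The other patterns: stems whose last vowel is 'a' or 'e' repeat the first consonant+vowel as a prefix; stems whose last vowel is 'i' change the last vowel to 'o'.
So vaweglom → vaweglomen.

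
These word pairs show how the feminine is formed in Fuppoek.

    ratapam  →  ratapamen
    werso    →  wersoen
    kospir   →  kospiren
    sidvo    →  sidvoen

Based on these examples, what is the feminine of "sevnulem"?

Every pair shown (ratapam → ratapamen, werso → wersoen, kospir → kospiren, …) follows the same rule: add -en.
So sevnulem → sevnulemen.

sevnulemen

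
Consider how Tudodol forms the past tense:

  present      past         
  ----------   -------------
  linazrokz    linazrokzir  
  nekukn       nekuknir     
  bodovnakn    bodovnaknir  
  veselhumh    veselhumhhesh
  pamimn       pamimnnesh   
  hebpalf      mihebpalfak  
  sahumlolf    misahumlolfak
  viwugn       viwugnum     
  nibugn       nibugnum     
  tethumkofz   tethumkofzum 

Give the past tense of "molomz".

molomzzesh

nekukn and pamimn both end in -n yet inflect differently (nekuknir, pamimnnesh), so the final letter is not what conditions the rule; the second-to-last letter is.
"molomz" has second-to-last letter 'm'. The stems whose second-to-last letter is 'm' (veselhumh → veselhumhhesh, pamimn → pamimnnesh) double the final consonant and add -esh.
The other patterns: stems whose second-to-last letter is 'k' add -ir; stems whose second-to-last letter is 'l' add mi- … -ak around the stem; stems whose second-to-last letter is 'f' or 'g' add -um.
So molomz → molomzzesh.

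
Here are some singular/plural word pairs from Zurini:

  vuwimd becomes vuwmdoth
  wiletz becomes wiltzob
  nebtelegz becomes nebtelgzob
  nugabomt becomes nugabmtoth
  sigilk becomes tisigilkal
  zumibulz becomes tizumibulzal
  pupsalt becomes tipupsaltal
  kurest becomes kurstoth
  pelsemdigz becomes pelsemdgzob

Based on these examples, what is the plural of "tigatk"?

tigtkob

"tigatk" has second-to-last letter 't'. The one such stem in the data (wiletz → wiltzob) deletes the last vowel and adds -ob (as do nebtelegz, pelsemdigz), so the same rule applies.
The other patterns: stems whose second-to-last letter is 'l' add ti- … -al around the stem; stems whose second-to-last letter is 'm' or 's' delete the last vowel and add -oth.
So tigatk → tigtkob.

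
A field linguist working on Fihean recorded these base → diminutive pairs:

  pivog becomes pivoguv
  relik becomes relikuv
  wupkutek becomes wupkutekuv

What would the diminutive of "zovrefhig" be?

Every pair shown (pivog → pivoguv, relik → relikuv, wupkutek → wupkutekuv) follows the same rule: add -uv.
So zovrefhig → zovrefhiguv.

zovrefhiguv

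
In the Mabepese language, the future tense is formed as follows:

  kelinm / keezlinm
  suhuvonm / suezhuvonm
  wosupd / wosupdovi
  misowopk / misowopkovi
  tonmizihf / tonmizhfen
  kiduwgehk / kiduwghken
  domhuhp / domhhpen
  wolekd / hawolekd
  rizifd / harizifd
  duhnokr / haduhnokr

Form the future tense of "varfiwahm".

"varfiwahm" has second-to-last letter 'h'. The stems whose second-to-last letter is 'h' (tonmizihf → tonmizhfen, kiduwgehk → kiduwghken, domhuhp → domhhpen) delete the last vowel and add -en.
The other patterns: stems whose second-to-last letter is 'n' insert -ez- after the first vowel; stems whose second-to-last letter is 'p' add -ovi; stems whose second-to-last letter is 'f' or 'k' add the prefix ha-.
So varfiwahm → varfiwhmen.

varfiwhmen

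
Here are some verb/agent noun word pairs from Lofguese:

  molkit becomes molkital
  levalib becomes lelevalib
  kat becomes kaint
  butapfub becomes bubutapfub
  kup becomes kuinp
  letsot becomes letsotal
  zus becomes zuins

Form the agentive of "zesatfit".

zezesatfit

"zesatfit" has 3 vowels. The stems with 3 vowels (levalib → lelevalib, butapfub → bubutapfub) repeat the first consonant+vowel as a prefix.
The other patterns: stems with 1 vowel insert -in- after the first vowel; stems with 2 vowels add -al.
So zesatfit → zezesatfit.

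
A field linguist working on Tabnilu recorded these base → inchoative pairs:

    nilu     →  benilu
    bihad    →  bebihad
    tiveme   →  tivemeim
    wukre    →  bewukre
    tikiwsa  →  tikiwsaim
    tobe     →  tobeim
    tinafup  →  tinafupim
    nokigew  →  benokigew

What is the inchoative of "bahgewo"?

bebahgewo

tobe and wukre both end in -e yet inflect differently (tobeim, bewukre), so the final letter is not what conditions the rule; the first letter is.
"bahgewo" begins with b-. The one such stem in the data (bihad → bebihad) adds the prefix be-, so the same rule applies.
So bahgewo → bebahgewo.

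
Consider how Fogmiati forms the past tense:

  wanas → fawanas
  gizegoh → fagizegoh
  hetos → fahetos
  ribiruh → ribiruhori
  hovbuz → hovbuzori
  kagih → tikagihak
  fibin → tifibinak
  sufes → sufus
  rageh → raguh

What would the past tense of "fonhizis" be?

"fonhizis" has last vowel 'i'. The stems whose last vowel is 'i' (kagih → tikagihak, fibin → tifibinak) add ti- … -ak around the stem.
So fonhizis → tifonhizisak.

tifonhizisak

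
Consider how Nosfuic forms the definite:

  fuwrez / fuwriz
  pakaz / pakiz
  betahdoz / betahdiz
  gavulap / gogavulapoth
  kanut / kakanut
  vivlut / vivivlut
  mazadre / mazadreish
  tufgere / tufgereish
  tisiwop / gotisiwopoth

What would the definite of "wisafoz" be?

mazadre and fuwrez both have last vowel 'e' yet inflect differently (mazadreish, fuwriz), so the last vowel is not what conditions the rule; the final letter is.
"wisafoz" ends in -z. The stems ending in -z (pakaz → pakiz, betahdoz → betahdiz, fuwrez → fuwriz) change the last vowel to 'i'.
So wisafoz → wisafiz.

wisafiz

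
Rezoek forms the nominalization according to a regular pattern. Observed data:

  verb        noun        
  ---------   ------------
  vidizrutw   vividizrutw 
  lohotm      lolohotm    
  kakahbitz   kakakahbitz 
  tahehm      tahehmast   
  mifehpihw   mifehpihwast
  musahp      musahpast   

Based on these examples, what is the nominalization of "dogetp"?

"dogetp" has second-to-last letter 't'. The stems whose second-to-last letter is 't' (vidizrutw → vividizrutw, lohotm → lolohotm, kakahbitz → kakakahbitz) repeat the first consonant+vowel as a prefix.
The other pattern: stems whose second-to-last letter is 'h' add -ast.
So dogetp → dodogetp.

dodogetp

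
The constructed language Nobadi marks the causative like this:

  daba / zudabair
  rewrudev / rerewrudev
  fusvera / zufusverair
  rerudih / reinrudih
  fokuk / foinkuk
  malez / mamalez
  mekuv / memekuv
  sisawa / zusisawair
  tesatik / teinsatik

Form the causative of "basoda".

zubasodair

mekuv and fokuk both have last vowel 'u' yet inflect differently (memekuv, foinkuk), so the last vowel is not what conditions the rule; the final letter is.
"basoda" ends in -a. The stems ending in -a (daba → zudabair, sisawa → zusisawair, fusvera → zufusverair) add zu- … -ir around the stem.
So basoda → zubasodair.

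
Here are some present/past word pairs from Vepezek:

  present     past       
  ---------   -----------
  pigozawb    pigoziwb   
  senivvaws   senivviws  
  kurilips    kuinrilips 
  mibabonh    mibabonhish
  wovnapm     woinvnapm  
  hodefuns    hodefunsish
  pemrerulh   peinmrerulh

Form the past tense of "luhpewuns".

luhpewunsish

hodefuns and senivvaws both end in -s yet inflect differently (hodefunsish, senivviws), so the final letter is not what conditions the rule; the second-to-last letter is.
"luhpewuns" has second-to-last letter 'n'. The stems whose second-to-last letter is 'n' (hodefuns → hodefunsish, mibabonh → mibabonhish) add -ish.
So luhpewuns → luhpewunsish.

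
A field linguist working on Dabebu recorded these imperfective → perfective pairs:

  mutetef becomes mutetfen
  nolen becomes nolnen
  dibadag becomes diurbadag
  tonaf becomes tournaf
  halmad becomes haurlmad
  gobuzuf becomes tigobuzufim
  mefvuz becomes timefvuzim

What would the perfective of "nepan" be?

neurpan

"nepan" has last vowel 'a'. The stems whose last vowel is 'a' (dibadag → diurbadag, tonaf → tournaf, halmad → haurlmad) insert -ur- after the first vowel.
So nepan → neurpan.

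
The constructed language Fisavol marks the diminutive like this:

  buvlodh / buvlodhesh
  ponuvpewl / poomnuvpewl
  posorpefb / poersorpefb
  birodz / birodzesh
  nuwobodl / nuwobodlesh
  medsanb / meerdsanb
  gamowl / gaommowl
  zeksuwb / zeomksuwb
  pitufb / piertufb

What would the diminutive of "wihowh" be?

nuwobodl and gamowl both end in -l yet inflect differently (nuwobodlesh, gaommowl), so the final letter is not what conditions the rule; the second-to-last letter is.
"wihowh" has second-to-last letter 'w'. The stems whose second-to-last letter is 'w' (zeksuwb → zeomksuwb, gamowl → gaommowl, ponuvpewl → poomnuvpewl) insert -om- after the first vowel.
So wihowh → wiomhowh.

wiomhowh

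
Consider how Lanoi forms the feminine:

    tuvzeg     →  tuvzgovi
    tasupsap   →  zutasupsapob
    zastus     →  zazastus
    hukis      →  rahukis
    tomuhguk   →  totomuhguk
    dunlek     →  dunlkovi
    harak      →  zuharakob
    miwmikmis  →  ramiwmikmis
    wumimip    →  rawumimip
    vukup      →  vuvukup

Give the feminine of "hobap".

zuhobapob

"hobap" has last vowel 'a'. The stems whose last vowel is 'a' (harak → zuharakob, tasupsap → zutasupsapob) add zu- … -ob around the stem.
So hobap → zuhobapob.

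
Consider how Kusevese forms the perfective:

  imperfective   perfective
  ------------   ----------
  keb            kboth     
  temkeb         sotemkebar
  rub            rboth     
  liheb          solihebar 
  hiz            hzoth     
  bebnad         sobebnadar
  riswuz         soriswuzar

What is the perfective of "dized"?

sodizedar

keb and temkeb both end in -b yet inflect differently (kboth, sotemkebar), so the final letter is not what conditions the rule; the number of vowels is.
"dized" has 2 vowels. The stems with 2 vowels (temkeb → sotemkebar, bebnad → sobebnadar, riswuz → soriswuzar) add so- … -ar around the stem.
The other pattern: stems with 1 vowel delete the last vowel and add -oth.
So dized → sodizedar.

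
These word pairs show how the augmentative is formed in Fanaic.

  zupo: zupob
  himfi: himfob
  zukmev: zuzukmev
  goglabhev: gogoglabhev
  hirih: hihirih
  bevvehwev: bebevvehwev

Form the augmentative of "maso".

himfi and hirih both have last vowel 'i' yet inflect differently (himfob, hihirih), so the last vowel is not what conditions the rule; whether the stem ends in a vowel or a consonant is.
"maso" ends in a vowel. The stems ending in a vowel (zupo → zupob, himfi → himfob) drop the final letter and add -ob.
The other pattern: stems ending in a consonant repeat the first consonant+vowel as a prefix.
So maso → masob.

masob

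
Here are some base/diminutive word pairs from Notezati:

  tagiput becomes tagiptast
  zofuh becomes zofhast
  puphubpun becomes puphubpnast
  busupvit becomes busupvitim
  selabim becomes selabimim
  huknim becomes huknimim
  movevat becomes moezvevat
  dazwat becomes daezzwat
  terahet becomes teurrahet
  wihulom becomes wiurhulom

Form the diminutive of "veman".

veezman

tagiput and busupvit both end in -t yet inflect differently (tagiptast, busupvitim), so the final letter is not what conditions the rule; the last vowel is.
"veman" has last vowel 'a'. The stems whose last vowel is 'a' (movevat → moezvevat, dazwat → daezzwat) insert -ez- after the first vowel.
The other patterns: stems whose last vowel is 'u' delete the last vowel and add -ast; stems whose last vowel is 'i' add -im; stems whose last vowel is 'e' or 'o' insert -ur- after the first vowel.
So veman → veezman.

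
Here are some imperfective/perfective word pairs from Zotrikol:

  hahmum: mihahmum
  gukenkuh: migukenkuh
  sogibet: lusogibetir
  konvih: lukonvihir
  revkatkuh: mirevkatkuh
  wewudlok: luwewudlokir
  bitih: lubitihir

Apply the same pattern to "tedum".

mitedum

gukenkuh and konvih both end in -h yet inflect differently (migukenkuh, lukonvihir), so the final letter is not what conditions the rule; the last vowel is.
"tedum" has last vowel 'u'. The stems whose last vowel is 'u' (hahmum → mihahmum, gukenkuh → migukenkuh, revkatkuh → mirevkatkuh) add the prefix mi-.
The other pattern: stems whose last vowel is 'e', 'i' or 'o' add lu- … -ir around the stem.
So tedum → mitedum.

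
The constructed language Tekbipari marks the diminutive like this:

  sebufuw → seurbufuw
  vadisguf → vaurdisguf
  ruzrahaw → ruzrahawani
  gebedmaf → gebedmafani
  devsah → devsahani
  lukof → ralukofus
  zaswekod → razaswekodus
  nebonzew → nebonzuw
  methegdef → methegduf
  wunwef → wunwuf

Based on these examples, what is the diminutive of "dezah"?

"dezah" has last vowel 'a'. The stems whose last vowel is 'a' (ruzrahaw → ruzrahawani, gebedmaf → gebedmafani, devsah → devsahani) add -ani.
So dezah → dezahani.

dezahani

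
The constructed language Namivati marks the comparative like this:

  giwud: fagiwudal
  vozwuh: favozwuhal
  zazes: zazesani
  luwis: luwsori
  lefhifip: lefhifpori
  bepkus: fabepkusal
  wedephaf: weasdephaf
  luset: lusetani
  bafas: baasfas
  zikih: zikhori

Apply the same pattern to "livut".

"livut" has last vowel 'u'. The stems whose last vowel is 'u' (bepkus → fabepkusal, vozwuh → favozwuhal, giwud → fagiwudal) add fa- … -al around the stem.
The other patterns: stems whose last vowel is 'e' add -ani; stems whose last vowel is 'a' insert -as- after the first vowel; stems whose last vowel is 'i' delete the last vowel and add -ori.
So livut → falivutal.

falivutal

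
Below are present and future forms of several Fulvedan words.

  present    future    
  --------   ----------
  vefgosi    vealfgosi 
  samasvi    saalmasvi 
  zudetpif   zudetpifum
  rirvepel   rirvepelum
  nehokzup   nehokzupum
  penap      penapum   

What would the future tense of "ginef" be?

ginefum

"ginef" ends in -f. The one such stem in the data (zudetpif → zudetpifum) adds -um, so the same rule applies.
The other pattern: stems ending in -i insert -al- after the first vowel.
So ginef → ginefum.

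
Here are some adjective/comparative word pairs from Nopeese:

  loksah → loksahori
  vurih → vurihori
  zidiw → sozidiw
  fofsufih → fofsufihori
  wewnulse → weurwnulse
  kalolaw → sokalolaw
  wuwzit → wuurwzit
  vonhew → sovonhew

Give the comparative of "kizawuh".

zidiw and vurih both have last vowel 'i' yet inflect differently (sozidiw, vurihori), so the last vowel is not what conditions the rule; the final letter is.
"kizawuh" ends in -h. The stems ending in -h (vurih → vurihori, loksah → loksahori, fofsufih → fofsufihori) add -ori.
The other patterns: stems ending in -w add the prefix so-; stems ending in -e or -t insert -ur- after the first vowel.
So kizawuh → kizawuhori.

kizawuhori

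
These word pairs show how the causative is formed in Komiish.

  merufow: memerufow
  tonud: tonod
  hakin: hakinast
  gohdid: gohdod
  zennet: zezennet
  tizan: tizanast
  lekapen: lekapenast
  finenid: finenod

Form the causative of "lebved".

lebvod

hakin and gohdid both have last vowel 'i' yet inflect differently (hakinast, gohdod), so the last vowel is not what conditions the rule; the final letter is.
"lebved" ends in -d. The stems ending in -d (tonud → tonod, gohdid → gohdod, finenid → finenod) change the last vowel to 'o'.
The other patterns: stems ending in -n add -ast; stems ending in -t or -w repeat the first consonant+vowel as a prefix.
So lebved → lebvod.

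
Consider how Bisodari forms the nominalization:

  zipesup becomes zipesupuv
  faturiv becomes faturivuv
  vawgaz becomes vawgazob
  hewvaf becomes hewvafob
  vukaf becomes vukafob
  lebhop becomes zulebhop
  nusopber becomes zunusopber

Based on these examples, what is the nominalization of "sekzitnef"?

zusekzitnef

zipesup and lebhop both end in -p yet inflect differently (zipesupuv, zulebhop), so the final letter is not what conditions the rule; the last vowel is.
"sekzitnef" has last vowel 'e'. The one such stem in the data (nusopber → zunusopber) adds the prefix zu-, so the same rule applies.
The other patterns: stems whose last vowel is 'i' or 'u' add -uv; stems whose last vowel is 'a' add -ob.
So sekzitnef → zusekzitnef.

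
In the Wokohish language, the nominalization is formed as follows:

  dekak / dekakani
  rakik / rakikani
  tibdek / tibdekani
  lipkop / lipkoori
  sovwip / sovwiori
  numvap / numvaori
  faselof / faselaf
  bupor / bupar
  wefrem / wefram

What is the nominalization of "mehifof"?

rakik and sovwip both have last vowel 'i' yet inflect differently (rakikani, sovwiori), so the last vowel is not what conditions the rule; the final letter is.
"mehifof" ends in -f. The one such stem in the data (faselof → faselaf) changes the last vowel to 'a' (as do bupor, wefrem), so the same rule applies.
The other patterns: stems ending in -k add -ani; stems ending in -p drop the final letter and add -ori.
So mehifof → mehifaf.

mehifaf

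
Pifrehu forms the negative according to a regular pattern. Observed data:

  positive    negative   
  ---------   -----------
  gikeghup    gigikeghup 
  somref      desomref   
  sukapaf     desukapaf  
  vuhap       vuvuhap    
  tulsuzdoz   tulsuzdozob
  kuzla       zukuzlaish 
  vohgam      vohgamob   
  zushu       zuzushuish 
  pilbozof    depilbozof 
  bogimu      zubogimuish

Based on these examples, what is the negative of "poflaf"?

"poflaf" ends in -f. The stems ending in -f (somref → desomref, sukapaf → desukapaf, pilbozof → depilbozof) add the prefix de-.
So poflaf → depoflaf.

depoflaf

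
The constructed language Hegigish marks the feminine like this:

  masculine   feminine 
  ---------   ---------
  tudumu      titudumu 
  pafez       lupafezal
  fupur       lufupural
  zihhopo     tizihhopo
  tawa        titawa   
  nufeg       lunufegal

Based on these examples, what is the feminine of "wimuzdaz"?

"wimuzdaz" ends in a consonant. The stems ending in a consonant (fupur → lufupural, nufeg → lunufegal, pafez → lupafezal) add lu- … -al around the stem.
So wimuzdaz → luwimuzdazal.

luwimuzdazal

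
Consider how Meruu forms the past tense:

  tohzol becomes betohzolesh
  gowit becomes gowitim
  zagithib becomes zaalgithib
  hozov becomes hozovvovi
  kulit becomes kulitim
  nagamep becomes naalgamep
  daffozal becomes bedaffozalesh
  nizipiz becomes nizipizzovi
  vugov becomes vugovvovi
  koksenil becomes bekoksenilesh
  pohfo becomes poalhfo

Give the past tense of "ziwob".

zialwob

nizipiz and koksenil both have last vowel 'i' yet inflect differently (nizipizzovi, bekoksenilesh), so the last vowel is not what conditions the rule; the final letter is.
"ziwob" ends in -b. The one such stem in the data (zagithib → zaalgithib) inserts -al- after the first vowel (as do pohfo, nagamep), so the same rule applies.
The other patterns: stems ending in -v or -z double the final consonant and add -ovi; stems ending in -l add be- … -esh around the stem; stems ending in -t add -im.
So ziwob → zialwob.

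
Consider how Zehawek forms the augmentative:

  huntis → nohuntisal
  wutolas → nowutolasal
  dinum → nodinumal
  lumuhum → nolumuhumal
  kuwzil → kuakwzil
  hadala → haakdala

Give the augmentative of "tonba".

toaknba

huntis and kuwzil both have last vowel 'i' yet inflect differently (nohuntisal, kuakwzil), so the last vowel is not what conditions the rule; the final letter is.
"tonba" ends in -a. The one such stem in the data (hadala → haakdala) inserts -ak- after the first vowel (as does kuwzil), so the same rule applies.
So tonba → toaknba.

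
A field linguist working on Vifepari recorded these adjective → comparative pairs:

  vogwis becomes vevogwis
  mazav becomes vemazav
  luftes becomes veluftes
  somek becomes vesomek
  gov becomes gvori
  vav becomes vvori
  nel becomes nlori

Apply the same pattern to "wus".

"wus" has 1 vowel. The stems with 1 vowel (gov → gvori, vav → vvori, nel → nlori) delete the last vowel and add -ori.
So wus → wsori.

wsori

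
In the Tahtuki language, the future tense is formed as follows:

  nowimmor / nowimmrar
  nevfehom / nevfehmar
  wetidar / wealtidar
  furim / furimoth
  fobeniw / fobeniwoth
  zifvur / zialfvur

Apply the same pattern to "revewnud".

realvewnud

"revewnud" has last vowel 'u'. The one such stem in the data (zifvur → zialfvur) inserts -al- after the first vowel (as does wetidar), so the same rule applies.
So revewnud → realvewnud.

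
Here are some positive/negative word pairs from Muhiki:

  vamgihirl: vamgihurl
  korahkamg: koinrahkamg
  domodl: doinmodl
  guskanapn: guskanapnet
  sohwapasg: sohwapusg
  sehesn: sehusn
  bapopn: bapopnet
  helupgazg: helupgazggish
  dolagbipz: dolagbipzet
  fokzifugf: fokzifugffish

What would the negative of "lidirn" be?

domodl and vamgihirl both end in -l yet inflect differently (doinmodl, vamgihurl), so the final letter is not what conditions the rule; the second-to-last letter is.
"lidirn" has second-to-last letter 'r'. The one such stem in the data (vamgihirl → vamgihurl) changes the last vowel to 'u' (as do sohwapasg, sehesn), so the same rule applies.
So lidirn → lidurn.

lidurn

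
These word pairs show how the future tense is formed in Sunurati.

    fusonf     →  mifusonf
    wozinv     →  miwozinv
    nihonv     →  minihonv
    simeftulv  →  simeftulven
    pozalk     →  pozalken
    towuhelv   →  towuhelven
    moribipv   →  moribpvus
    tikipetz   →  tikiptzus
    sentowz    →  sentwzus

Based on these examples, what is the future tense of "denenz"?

wozinv and simeftulv both end in -v yet inflect differently (miwozinv, simeftulven), so the final letter is not what conditions the rule; the second-to-last letter is.
"denenz" has second-to-last letter 'n'. The stems whose second-to-last letter is 'n' (fusonf → mifusonf, wozinv → miwozinv, nihonv → minihonv) add the prefix mi-.
So denenz → midenenz.

midenenz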